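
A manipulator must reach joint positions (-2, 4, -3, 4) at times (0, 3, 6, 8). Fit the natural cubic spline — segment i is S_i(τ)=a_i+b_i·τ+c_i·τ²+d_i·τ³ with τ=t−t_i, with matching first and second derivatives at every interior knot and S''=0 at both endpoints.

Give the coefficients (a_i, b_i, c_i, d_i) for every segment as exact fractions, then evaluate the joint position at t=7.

  seg 0: a=-2 b=809/222 c=0 d=-365/1998
  seg 1: a=4 b=-143/111 c=-365/222 d=863/1998
  seg 2: a=-3 b=113/222 c=83/37 d=-83/222
S(7) = -23/37

Δ: Δ0=2, Δ1=-7/3, Δ2=7/2
row 1: diag=12, rhs=-26; c'=1/4, d'=-13/6
row 2: denom=10−3·1/4=37/4; d'=(35−3·-13/6)/(37/4)=166/37
back: M2=166/37
back: M1=-13/6−1/4·166/37=-365/111
M: M0=0, M1=-365/111, M2=166/37, M3=0
seg 0: a=-2, c=M0/2=0, d=(M1−M0)/(6·3)=-365/1998, b=Δ0−h0·(2M0+M1)/6=809/222
seg 1: a=4, c=M1/2=-365/222, d=(M2−M1)/(6·3)=863/1998, b=Δ1−h1·(2M1+M2)/6=-143/111
seg 2: a=-3, c=M2/2=83/37, d=(M3−M2)/(6·2)=-83/222, b=Δ2−h2·(2M2+M3)/6=113/222
t_q=7 → seg 2, τ=1; S=-3+113/222·τ+83/37·τ²+-83/222·τ³=-23/37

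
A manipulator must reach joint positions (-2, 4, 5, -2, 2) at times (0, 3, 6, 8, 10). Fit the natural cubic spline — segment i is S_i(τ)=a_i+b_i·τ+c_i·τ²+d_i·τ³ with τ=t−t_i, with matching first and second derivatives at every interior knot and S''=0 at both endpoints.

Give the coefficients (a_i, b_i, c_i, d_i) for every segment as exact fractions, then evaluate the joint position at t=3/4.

Δ: Δ0=2, Δ1=1/3, Δ2=-7/2, Δ3=2
row 1: diag=12, rhs=-10; c'=1/4, d'=-5/6
row 2: denom=10−3·1/4=37/4; d'=(-23−3·-5/6)/(37/4)=-82/37
row 3: denom=8−2·8/37=280/37; d'=(33−2·-82/37)/(280/37)=277/56
back: M3=277/56
back: M2=-82/37−8/37·277/56=-23/7
back: M1=-5/6−1/4·-23/7=-1/84
M: M0=0, M1=-1/84, M2=-23/7, M3=277/56, M4=0
seg 0: a=-2, c=M0/2=0, d=(M1−M0)/(6·3)=-1/1512, b=Δ0−h0·(2M0+M1)/6=337/168
seg 1: a=4, c=M1/2=-1/168, d=(M2−M1)/(6·3)=-275/1512, b=Δ1−h1·(2M1+M2)/6=167/84
seg 2: a=5, c=M2/2=-23/14, d=(M3−M2)/(6·2)=461/672, b=Δ2−h2·(2M2+M3)/6=-71/24
seg 3: a=-2, c=M3/2=277/112, d=(M4−M3)/(6·2)=-277/672, b=Δ3−h3·(2M3+M4)/6=-109/84
t_q=3/4 → seg 0, τ=3/4; S=-2+337/168·τ+0·τ²+-1/1512·τ³=-1777/3584

  seg 0: a=-2 b=337/168 c=0 d=-1/1512
  seg 1: a=4 b=167/84 c=-1/168 d=-275/1512
  seg 2: a=5 b=-71/24 c=-23/14 d=461/672
  seg 3: a=-2 b=-109/84 c=277/112 d=-277/672
S(3/4) = -1777/3584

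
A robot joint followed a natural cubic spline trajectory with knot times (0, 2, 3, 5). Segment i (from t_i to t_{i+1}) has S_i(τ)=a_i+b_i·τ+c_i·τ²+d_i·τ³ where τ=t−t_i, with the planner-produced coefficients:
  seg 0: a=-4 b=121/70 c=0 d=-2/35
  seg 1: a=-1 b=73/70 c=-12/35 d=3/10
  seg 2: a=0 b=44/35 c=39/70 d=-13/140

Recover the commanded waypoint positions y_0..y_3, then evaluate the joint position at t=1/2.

y_0=-4 y_1=-1 y_2=0 y_3=4
S(1/2) = -22/7

y_0 = S_0(0) = a_0 = -4
y_1 = S_1(0) = a_1 = -1
y_2 = S_2(0) = a_2 = 0
y_3 = S_2(2) = 4
t_q=1/2 is in segment 0 (τ=1/2); S_0(τ)=-22/7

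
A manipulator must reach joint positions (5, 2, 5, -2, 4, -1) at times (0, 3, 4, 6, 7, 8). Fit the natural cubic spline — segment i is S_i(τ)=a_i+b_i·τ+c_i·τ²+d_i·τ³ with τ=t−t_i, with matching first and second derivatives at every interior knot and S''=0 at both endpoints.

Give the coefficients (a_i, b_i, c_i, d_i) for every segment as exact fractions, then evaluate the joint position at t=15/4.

Δ: Δ0=-1, Δ1=3, Δ2=-7/2, Δ3=6, Δ4=-5
row 1: diag=8, rhs=24; c'=1/8, d'=3
row 2: denom=6−1·1/8=47/8; d'=(-39−1·3)/(47/8)=-336/47
row 3: denom=6−2·16/47=250/47; d'=(57−2·-336/47)/(250/47)=3351/250
row 4: denom=4−1·47/250=953/250; d'=(-66−1·3351/250)/(953/250)=-19851/953
back: M4=-19851/953
back: M3=3351/250−47/250·-19851/953=16506/953
back: M2=-336/47−16/47·16506/953=-12432/953
back: M1=3−1/8·-12432/953=4413/953
M: M0=0, M1=4413/953, M2=-12432/953, M3=16506/953, M4=-19851/953, M5=0
seg 0: a=5, c=M0/2=0, d=(M1−M0)/(6·3)=1471/5718, b=Δ0−h0·(2M0+M1)/6=-6319/1906
seg 1: a=2, c=M1/2=4413/1906, d=(M2−M1)/(6·1)=-5615/1906, b=Δ1−h1·(2M1+M2)/6=3460/953
seg 2: a=5, c=M2/2=-6216/953, d=(M3−M2)/(6·2)=4823/1906, b=Δ2−h2·(2M2+M3)/6=-1099/1906
seg 3: a=-2, c=M3/2=8253/953, d=(M4−M3)/(6·1)=-12119/1906, b=Δ3−h3·(2M3+M4)/6=7049/1906
seg 4: a=4, c=M4/2=-19851/1906, d=(M5−M4)/(6·1)=6617/1906, b=Δ4−h4·(2M4+M5)/6=1852/953
t_q=15/4 → seg 1, τ=3/4; S=2+3460/953·τ+4413/1906·τ²+-5615/1906·τ³=583391/121984

  seg 0: a=5 b=-6319/1906 c=0 d=1471/5718
  seg 1: a=2 b=3460/953 c=4413/1906 d=-5615/1906
  seg 2: a=5 b=-1099/1906 c=-6216/953 d=4823/1906
  seg 3: a=-2 b=7049/1906 c=8253/953 d=-12119/1906
  seg 4: a=4 b=1852/953 c=-19851/1906 d=6617/1906
S(15/4) = 583391/121984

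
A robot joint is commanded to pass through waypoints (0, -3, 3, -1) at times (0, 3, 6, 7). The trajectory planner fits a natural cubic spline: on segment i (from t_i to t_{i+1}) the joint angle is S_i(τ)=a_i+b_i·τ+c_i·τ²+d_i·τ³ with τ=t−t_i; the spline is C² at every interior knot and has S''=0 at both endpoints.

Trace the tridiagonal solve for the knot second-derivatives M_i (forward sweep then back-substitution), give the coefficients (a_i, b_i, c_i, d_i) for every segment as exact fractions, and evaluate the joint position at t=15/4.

Δ: Δ0=-1, Δ1=2, Δ2=-4
row 1: diag=12, rhs=18; c'=1/4, d'=3/2
row 2: denom=8−3·1/4=29/4; d'=(-36−3·3/2)/(29/4)=-162/29
back: M2=-162/29
back: M1=3/2−1/4·-162/29=84/29
M: M0=0, M1=84/29, M2=-162/29, M3=0
seg 0: a=0, c=M0/2=0, d=(M1−M0)/(6·3)=14/87, b=Δ0−h0·(2M0+M1)/6=-71/29
seg 1: a=-3, c=M1/2=42/29, d=(M2−M1)/(6·3)=-41/87, b=Δ1−h1·(2M1+M2)/6=55/29
seg 2: a=3, c=M2/2=-81/29, d=(M3−M2)/(6·1)=27/29, b=Δ2−h2·(2M2+M3)/6=-62/29
t_q=15/4 → seg 1, τ=3/4; S=-3+55/29·τ+42/29·τ²+-41/87·τ³=-1785/1856

  seg 0: a=0 b=-71/29 c=0 d=14/87
  seg 1: a=-3 b=55/29 c=42/29 d=-41/87
  seg 2: a=3 b=-62/29 c=-81/29 d=27/29
S(15/4) = -1785/1856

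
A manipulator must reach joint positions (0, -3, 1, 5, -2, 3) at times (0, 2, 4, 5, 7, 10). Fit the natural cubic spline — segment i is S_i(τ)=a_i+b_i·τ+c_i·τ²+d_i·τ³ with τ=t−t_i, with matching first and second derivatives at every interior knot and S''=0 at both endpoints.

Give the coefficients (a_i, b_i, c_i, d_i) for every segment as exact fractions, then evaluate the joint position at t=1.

  seg 0: a=0 b=-7603/3576 c=0 d=2239/14304
  seg 1: a=-3 b=-443/1788 c=2239/2384 d=1321/14304
  seg 2: a=1 b=16511/3576 c=445/298 d=-7547/3576
  seg 3: a=5 b=2275/1788 c=-5767/1192 d=548/447
  seg 4: a=-2 b=-6023/1788 c=3001/1192 d=-3001/10728
S(1) = -9391/4768

Δ: Δ0=-3/2, Δ1=2, Δ2=4, Δ3=-7/2, Δ4=5/3
row 1: diag=8, rhs=21; c'=1/4, d'=21/8
row 2: denom=6−2·1/4=11/2; d'=(12−2·21/8)/(11/2)=27/22
row 3: denom=6−1·2/11=64/11; d'=(-45−1·27/22)/(64/11)=-1017/128
row 4: denom=10−2·11/32=149/16; d'=(31−2·-1017/128)/(149/16)=3001/596
back: M4=3001/596
back: M3=-1017/128−11/32·3001/596=-5767/596
back: M2=27/22−2/11·-5767/596=445/149
back: M1=21/8−1/4·445/149=2239/1192
M: M0=0, M1=2239/1192, M2=445/149, M3=-5767/596, M4=3001/596, M5=0
seg 0: a=0, c=M0/2=0, d=(M1−M0)/(6·2)=2239/14304, b=Δ0−h0·(2M0+M1)/6=-7603/3576
seg 1: a=-3, c=M1/2=2239/2384, d=(M2−M1)/(6·2)=1321/14304, b=Δ1−h1·(2M1+M2)/6=-443/1788
seg 2: a=1, c=M2/2=445/298, d=(M3−M2)/(6·1)=-7547/3576, b=Δ2−h2·(2M2+M3)/6=16511/3576
seg 3: a=5, c=M3/2=-5767/1192, d=(M4−M3)/(6·2)=548/447, b=Δ3−h3·(2M3+M4)/6=2275/1788
seg 4: a=-2, c=M4/2=3001/1192, d=(M5−M4)/(6·3)=-3001/10728, b=Δ4−h4·(2M4+M5)/6=-6023/1788
t_q=1 → seg 0, τ=1; S=0+-7603/3576·τ+0·τ²+2239/14304·τ³=-9391/4768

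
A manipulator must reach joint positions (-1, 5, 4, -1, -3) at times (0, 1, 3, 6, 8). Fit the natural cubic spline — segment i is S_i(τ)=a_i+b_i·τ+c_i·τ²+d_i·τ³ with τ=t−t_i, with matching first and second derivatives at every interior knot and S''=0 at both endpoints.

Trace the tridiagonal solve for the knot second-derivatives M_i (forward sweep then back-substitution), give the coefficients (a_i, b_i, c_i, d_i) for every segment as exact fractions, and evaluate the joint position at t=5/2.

  seg 0: a=-1 b=21601/3036 c=0 d=-3385/3036
  seg 1: a=5 b=5723/1518 c=-3385/1012 d=3673/6072
  seg 2: a=4 b=-1784/759 c=72/253 d=-43/2277
  seg 3: a=-1 b=-875/759 c=29/253 d=-29/1518
S(5/2) = 83725/16192

Δ: Δ0=6, Δ1=-1/2, Δ2=-5/3, Δ3=-1
row 1: diag=6, rhs=-39; c'=1/3, d'=-13/2
row 2: denom=10−2·1/3=28/3; d'=(-7−2·-13/2)/(28/3)=9/14
row 3: denom=10−3·9/28=253/28; d'=(4−3·9/14)/(253/28)=58/253
back: M3=58/253
back: M2=9/14−9/28·58/253=144/253
back: M1=-13/2−1/3·144/253=-3385/506
M: M0=0, M1=-3385/506, M2=144/253, M3=58/253, M4=0
seg 0: a=-1, c=M0/2=0, d=(M1−M0)/(6·1)=-3385/3036, b=Δ0−h0·(2M0+M1)/6=21601/3036
seg 1: a=5, c=M1/2=-3385/1012, d=(M2−M1)/(6·2)=3673/6072, b=Δ1−h1·(2M1+M2)/6=5723/1518
seg 2: a=4, c=M2/2=72/253, d=(M3−M2)/(6·3)=-43/2277, b=Δ2−h2·(2M2+M3)/6=-1784/759
seg 3: a=-1, c=M3/2=29/253, d=(M4−M3)/(6·2)=-29/1518, b=Δ3−h3·(2M3+M4)/6=-875/759
t_q=5/2 → seg 1, τ=3/2; S=5+5723/1518·τ+-3385/1012·τ²+3673/6072·τ³=83725/16192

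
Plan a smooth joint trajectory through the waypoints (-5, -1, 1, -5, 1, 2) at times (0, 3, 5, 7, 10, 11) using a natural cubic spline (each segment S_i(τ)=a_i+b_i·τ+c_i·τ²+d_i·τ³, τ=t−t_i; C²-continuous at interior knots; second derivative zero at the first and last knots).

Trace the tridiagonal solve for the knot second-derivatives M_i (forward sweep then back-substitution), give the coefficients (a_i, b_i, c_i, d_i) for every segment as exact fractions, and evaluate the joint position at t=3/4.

  seg 0: a=-5 b=1271/1269 c=0 d=421/11421
  seg 1: a=-1 b=2534/1269 c=421/1269 d=-2107/5076
  seg 2: a=1 b=-701/423 c=-5479/2538 d=3775/5076
  seg 3: a=-5 b=-1736/1269 c=2923/1269 d=-4495/11421
  seg 4: a=1 b=2317/1269 c=-524/423 d=524/1269
S(3/4) = -38201/9024

Δ: Δ0=4/3, Δ1=1, Δ2=-3, Δ3=2, Δ4=1
row 1: diag=10, rhs=-2; c'=1/5, d'=-1/5
row 2: denom=8−2·1/5=38/5; d'=(-24−2·-1/5)/(38/5)=-59/19
row 3: denom=10−2·5/19=180/19; d'=(30−2·-59/19)/(180/19)=172/45
row 4: denom=8−3·19/60=141/20; d'=(-6−3·172/45)/(141/20)=-1048/423
back: M4=-1048/423
back: M3=172/45−19/60·-1048/423=5846/1269
back: M2=-59/19−5/19·5846/1269=-5479/1269
back: M1=-1/5−1/5·-5479/1269=842/1269
M: M0=0, M1=842/1269, M2=-5479/1269, M3=5846/1269, M4=-1048/423, M5=0
seg 0: a=-5, c=M0/2=0, d=(M1−M0)/(6·3)=421/11421, b=Δ0−h0·(2M0+M1)/6=1271/1269
seg 1: a=-1, c=M1/2=421/1269, d=(M2−M1)/(6·2)=-2107/5076, b=Δ1−h1·(2M1+M2)/6=2534/1269
seg 2: a=1, c=M2/2=-5479/2538, d=(M3−M2)/(6·2)=3775/5076, b=Δ2−h2·(2M2+M3)/6=-701/423
seg 3: a=-5, c=M3/2=2923/1269, d=(M4−M3)/(6·3)=-4495/11421, b=Δ3−h3·(2M3+M4)/6=-1736/1269
seg 4: a=1, c=M4/2=-524/423, d=(M5−M4)/(6·1)=524/1269, b=Δ4−h4·(2M4+M5)/6=2317/1269
t_q=3/4 → seg 0, τ=3/4; S=-5+1271/1269·τ+0·τ²+421/11421·τ³=-38201/9024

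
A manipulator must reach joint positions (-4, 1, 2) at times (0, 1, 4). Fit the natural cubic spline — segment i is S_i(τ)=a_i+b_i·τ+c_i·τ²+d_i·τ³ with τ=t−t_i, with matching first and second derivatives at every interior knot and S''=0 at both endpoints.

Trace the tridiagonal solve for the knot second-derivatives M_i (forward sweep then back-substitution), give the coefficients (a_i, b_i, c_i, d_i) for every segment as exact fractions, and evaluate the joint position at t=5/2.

Δ: Δ0=5, Δ1=1/3
row 1: diag=8, rhs=-28; c'=3/8, d'=-7/2
back: M1=-7/2
M: M0=0, M1=-7/2, M2=0
seg 0: a=-4, c=M0/2=0, d=(M1−M0)/(6·1)=-7/12, b=Δ0−h0·(2M0+M1)/6=67/12
seg 1: a=1, c=M1/2=-7/4, d=(M2−M1)/(6·3)=7/36, b=Δ1−h1·(2M1+M2)/6=23/6
t_q=5/2 → seg 1, τ=3/2; S=1+23/6·τ+-7/4·τ²+7/36·τ³=111/32

  seg 0: a=-4 b=67/12 c=0 d=-7/12
  seg 1: a=1 b=23/6 c=-7/4 d=7/36
S(5/2) = 111/32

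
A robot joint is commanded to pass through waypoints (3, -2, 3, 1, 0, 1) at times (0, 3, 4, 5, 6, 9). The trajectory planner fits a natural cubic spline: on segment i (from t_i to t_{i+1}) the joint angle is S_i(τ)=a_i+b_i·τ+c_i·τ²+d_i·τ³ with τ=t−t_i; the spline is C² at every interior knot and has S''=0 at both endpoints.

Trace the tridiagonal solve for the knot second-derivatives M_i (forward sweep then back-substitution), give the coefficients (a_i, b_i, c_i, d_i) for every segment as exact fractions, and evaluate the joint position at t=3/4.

  seg 0: a=3 b=-4486/897 c=0 d=997/2691
  seg 1: a=-2 b=4487/897 c=997/299 d=-2993/897
  seg 2: a=3 b=1490/897 c=-1996/299 d=208/69
  seg 3: a=1 b=-2374/897 c=708/299 d=-647/897
  seg 4: a=0 b=-67/897 c=61/299 d=-61/2691
S(3/4) = -11377/19136

Δ: Δ0=-5/3, Δ1=5, Δ2=-2, Δ3=-1, Δ4=1/3
row 1: diag=8, rhs=40; c'=1/8, d'=5
row 2: denom=4−1·1/8=31/8; d'=(-42−1·5)/(31/8)=-376/31
row 3: denom=4−1·8/31=116/31; d'=(6−1·-376/31)/(116/31)=281/58
row 4: denom=8−1·31/116=897/116; d'=(8−1·281/58)/(897/116)=122/299
back: M4=122/299
back: M3=281/58−31/116·122/299=1416/299
back: M2=-376/31−8/31·1416/299=-3992/299
back: M1=5−1/8·-3992/299=1994/299
M: M0=0, M1=1994/299, M2=-3992/299, M3=1416/299, M4=122/299, M5=0
seg 0: a=3, c=M0/2=0, d=(M1−M0)/(6·3)=997/2691, b=Δ0−h0·(2M0+M1)/6=-4486/897
seg 1: a=-2, c=M1/2=997/299, d=(M2−M1)/(6·1)=-2993/897, b=Δ1−h1·(2M1+M2)/6=4487/897
seg 2: a=3, c=M2/2=-1996/299, d=(M3−M2)/(6·1)=208/69, b=Δ2−h2·(2M2+M3)/6=1490/897
seg 3: a=1, c=M3/2=708/299, d=(M4−M3)/(6·1)=-647/897, b=Δ3−h3·(2M3+M4)/6=-2374/897
seg 4: a=0, c=M4/2=61/299, d=(M5−M4)/(6·3)=-61/2691, b=Δ4−h4·(2M4+M5)/6=-67/897
t_q=3/4 → seg 0, τ=3/4; S=3+-4486/897·τ+0·τ²+997/2691·τ³=-11377/19136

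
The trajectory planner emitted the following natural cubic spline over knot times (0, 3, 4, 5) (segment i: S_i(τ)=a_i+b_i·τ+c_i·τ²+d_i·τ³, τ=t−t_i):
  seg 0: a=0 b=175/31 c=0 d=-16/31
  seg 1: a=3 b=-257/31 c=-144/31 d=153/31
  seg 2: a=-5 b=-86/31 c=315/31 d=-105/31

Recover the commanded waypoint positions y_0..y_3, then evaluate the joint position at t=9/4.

y_0 = S_0(0) = a_0 = 0
y_1 = S_1(0) = a_1 = 3
y_2 = S_2(0) = a_2 = -5
y_3 = S_2(1) = -1
t_q=9/4 is in segment 0 (τ=9/4); S_0(τ)=423/62

y_0=0 y_1=3 y_2=-5 y_3=-1
S(9/4) = 423/62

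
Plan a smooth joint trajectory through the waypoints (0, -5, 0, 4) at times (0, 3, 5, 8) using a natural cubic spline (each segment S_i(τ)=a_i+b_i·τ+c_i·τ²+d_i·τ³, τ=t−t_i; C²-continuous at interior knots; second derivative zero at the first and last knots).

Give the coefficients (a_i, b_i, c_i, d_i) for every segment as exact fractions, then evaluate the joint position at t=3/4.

  seg 0: a=0 b=-73/24 c=0 d=11/72
  seg 1: a=-5 b=13/12 c=11/8 d=-1/3
  seg 2: a=0 b=31/12 c=-5/8 d=5/72
S(3/4) = -1135/512

Δ: Δ0=-5/3, Δ1=5/2, Δ2=4/3
row 1: diag=10, rhs=25; c'=1/5, d'=5/2
row 2: denom=10−2·1/5=48/5; d'=(-7−2·5/2)/(48/5)=-5/4
back: M2=-5/4
back: M1=5/2−1/5·-5/4=11/4
M: M0=0, M1=11/4, M2=-5/4, M3=0
seg 0: a=0, c=M0/2=0, d=(M1−M0)/(6·3)=11/72, b=Δ0−h0·(2M0+M1)/6=-73/24
seg 1: a=-5, c=M1/2=11/8, d=(M2−M1)/(6·2)=-1/3, b=Δ1−h1·(2M1+M2)/6=13/12
seg 2: a=0, c=M2/2=-5/8, d=(M3−M2)/(6·3)=5/72, b=Δ2−h2·(2M2+M3)/6=31/12
t_q=3/4 → seg 0, τ=3/4; S=0+-73/24·τ+0·τ²+11/72·τ³=-1135/512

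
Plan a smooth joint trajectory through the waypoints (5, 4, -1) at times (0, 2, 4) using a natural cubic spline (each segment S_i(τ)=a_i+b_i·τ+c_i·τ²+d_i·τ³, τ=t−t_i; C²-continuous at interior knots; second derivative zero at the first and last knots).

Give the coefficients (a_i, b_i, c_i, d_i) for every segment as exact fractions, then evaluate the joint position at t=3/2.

  seg 0: a=5 b=0 c=0 d=-1/8
  seg 1: a=4 b=-3/2 c=-3/4 d=1/8
S(3/2) = 293/64

Δ: Δ0=-1/2, Δ1=-5/2
row 1: diag=8, rhs=-12; c'=1/4, d'=-3/2
back: M1=-3/2
M: M0=0, M1=-3/2, M2=0
seg 0: a=5, c=M0/2=0, d=(M1−M0)/(6·2)=-1/8, b=Δ0−h0·(2M0+M1)/6=0
seg 1: a=4, c=M1/2=-3/4, d=(M2−M1)/(6·2)=1/8, b=Δ1−h1·(2M1+M2)/6=-3/2
t_q=3/2 → seg 0, τ=3/2; S=5+0·τ+0·τ²+-1/8·τ³=293/64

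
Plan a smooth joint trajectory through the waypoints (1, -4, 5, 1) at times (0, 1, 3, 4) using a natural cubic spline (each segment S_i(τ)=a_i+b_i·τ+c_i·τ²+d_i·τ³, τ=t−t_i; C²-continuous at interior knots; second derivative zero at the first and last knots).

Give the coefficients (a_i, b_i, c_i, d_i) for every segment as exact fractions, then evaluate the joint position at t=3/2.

Δ: Δ0=-5, Δ1=9/2, Δ2=-4
row 1: diag=6, rhs=57; c'=1/3, d'=19/2
row 2: denom=6−2·1/3=16/3; d'=(-51−2·19/2)/(16/3)=-105/8
back: M2=-105/8
back: M1=19/2−1/3·-105/8=111/8
M: M0=0, M1=111/8, M2=-105/8, M3=0
seg 0: a=1, c=M0/2=0, d=(M1−M0)/(6·1)=37/16, b=Δ0−h0·(2M0+M1)/6=-117/16
seg 1: a=-4, c=M1/2=111/16, d=(M2−M1)/(6·2)=-9/4, b=Δ1−h1·(2M1+M2)/6=-3/8
seg 2: a=5, c=M2/2=-105/16, d=(M3−M2)/(6·1)=35/16, b=Δ2−h2·(2M2+M3)/6=3/8
t_q=3/2 → seg 1, τ=1/2; S=-4+-3/8·τ+111/16·τ²+-9/4·τ³=-175/64

  seg 0: a=1 b=-117/16 c=0 d=37/16
  seg 1: a=-4 b=-3/8 c=111/16 d=-9/4
  seg 2: a=5 b=3/8 c=-105/16 d=35/16
S(3/2) = -175/64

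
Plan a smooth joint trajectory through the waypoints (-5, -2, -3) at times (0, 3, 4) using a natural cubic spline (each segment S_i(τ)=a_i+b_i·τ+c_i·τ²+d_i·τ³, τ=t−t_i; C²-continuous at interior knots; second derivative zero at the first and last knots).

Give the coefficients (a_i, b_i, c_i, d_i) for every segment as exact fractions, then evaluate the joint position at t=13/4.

  seg 0: a=-5 b=7/4 c=0 d=-1/12
  seg 1: a=-2 b=-1/2 c=-3/4 d=1/4
S(13/4) = -555/256

Δ: Δ0=1, Δ1=-1
row 1: diag=8, rhs=-12; c'=1/8, d'=-3/2
back: M1=-3/2
M: M0=0, M1=-3/2, M2=0
seg 0: a=-5, c=M0/2=0, d=(M1−M0)/(6·3)=-1/12, b=Δ0−h0·(2M0+M1)/6=7/4
seg 1: a=-2, c=M1/2=-3/4, d=(M2−M1)/(6·1)=1/4, b=Δ1−h1·(2M1+M2)/6=-1/2
t_q=13/4 → seg 1, τ=1/4; S=-2+-1/2·τ+-3/4·τ²+1/4·τ³=-555/256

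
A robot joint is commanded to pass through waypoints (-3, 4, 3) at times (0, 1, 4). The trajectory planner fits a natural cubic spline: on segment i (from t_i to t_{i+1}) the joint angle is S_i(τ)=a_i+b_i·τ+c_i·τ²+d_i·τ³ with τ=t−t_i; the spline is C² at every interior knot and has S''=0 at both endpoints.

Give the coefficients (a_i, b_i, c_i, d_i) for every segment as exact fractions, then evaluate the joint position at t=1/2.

  seg 0: a=-3 b=95/12 c=0 d=-11/12
  seg 1: a=4 b=31/6 c=-11/4 d=11/36
S(1/2) = 27/32

Δ: Δ0=7, Δ1=-1/3
row 1: diag=8, rhs=-44; c'=3/8, d'=-11/2
back: M1=-11/2
M: M0=0, M1=-11/2, M2=0
seg 0: a=-3, c=M0/2=0, d=(M1−M0)/(6·1)=-11/12, b=Δ0−h0·(2M0+M1)/6=95/12
seg 1: a=4, c=M1/2=-11/4, d=(M2−M1)/(6·3)=11/36, b=Δ1−h1·(2M1+M2)/6=31/6
t_q=1/2 → seg 0, τ=1/2; S=-3+95/12·τ+0·τ²+-11/12·τ³=27/32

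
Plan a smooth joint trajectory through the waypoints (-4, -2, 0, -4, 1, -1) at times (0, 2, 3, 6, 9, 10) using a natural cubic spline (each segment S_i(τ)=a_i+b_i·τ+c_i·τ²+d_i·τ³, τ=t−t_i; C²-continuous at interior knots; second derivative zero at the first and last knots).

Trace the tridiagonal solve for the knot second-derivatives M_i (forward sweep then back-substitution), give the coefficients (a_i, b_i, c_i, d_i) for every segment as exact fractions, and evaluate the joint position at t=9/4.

  seg 0: a=-4 b=1619/3657 c=0 d=1019/7314
  seg 1: a=-2 b=7733/3657 c=1019/1219 d=-3476/3657
  seg 2: a=0 b=3419/3657 c=-2457/1219 d=4606/10971
  seg 3: a=-4 b=647/3657 c=2149/1219 d=-4631/10971
  seg 4: a=1 b=-2350/3657 c=-2482/1219 d=2482/3657
S(9/4) = -76/53

Δ: Δ0=1, Δ1=2, Δ2=-4/3, Δ3=5/3, Δ4=-2
row 1: diag=6, rhs=6; c'=1/6, d'=1
row 2: denom=8−1·1/6=47/6; d'=(-20−1·1)/(47/6)=-126/47
row 3: denom=12−3·18/47=510/47; d'=(18−3·-126/47)/(510/47)=12/5
row 4: denom=8−3·47/170=1219/170; d'=(-22−3·12/5)/(1219/170)=-4964/1219
back: M4=-4964/1219
back: M3=12/5−47/170·-4964/1219=4298/1219
back: M2=-126/47−18/47·4298/1219=-4914/1219
back: M1=1−1/6·-4914/1219=2038/1219
M: M0=0, M1=2038/1219, M2=-4914/1219, M3=4298/1219, M4=-4964/1219, M5=0
seg 0: a=-4, c=M0/2=0, d=(M1−M0)/(6·2)=1019/7314, b=Δ0−h0·(2M0+M1)/6=1619/3657
seg 1: a=-2, c=M1/2=1019/1219, d=(M2−M1)/(6·1)=-3476/3657, b=Δ1−h1·(2M1+M2)/6=7733/3657
seg 2: a=0, c=M2/2=-2457/1219, d=(M3−M2)/(6·3)=4606/10971, b=Δ2−h2·(2M2+M3)/6=3419/3657
seg 3: a=-4, c=M3/2=2149/1219, d=(M4−M3)/(6·3)=-4631/10971, b=Δ3−h3·(2M3+M4)/6=647/3657
seg 4: a=1, c=M4/2=-2482/1219, d=(M5−M4)/(6·1)=2482/3657, b=Δ4−h4·(2M4+M5)/6=-2350/3657
t_q=9/4 → seg 1, τ=1/4; S=-2+7733/3657·τ+1019/1219·τ²+-3476/3657·τ³=-76/53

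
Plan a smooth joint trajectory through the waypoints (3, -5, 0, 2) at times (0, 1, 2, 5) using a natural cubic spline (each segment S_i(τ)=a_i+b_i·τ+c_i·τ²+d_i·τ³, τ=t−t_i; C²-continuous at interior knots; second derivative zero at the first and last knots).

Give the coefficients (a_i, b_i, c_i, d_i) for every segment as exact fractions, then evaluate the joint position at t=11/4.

Δ: Δ0=-8, Δ1=5, Δ2=2/3
row 1: diag=4, rhs=78; c'=1/4, d'=39/2
row 2: denom=8−1·1/4=31/4; d'=(-26−1·39/2)/(31/4)=-182/31
back: M2=-182/31
back: M1=39/2−1/4·-182/31=650/31
M: M0=0, M1=650/31, M2=-182/31, M3=0
seg 0: a=3, c=M0/2=0, d=(M1−M0)/(6·1)=325/93, b=Δ0−h0·(2M0+M1)/6=-1069/93
seg 1: a=-5, c=M1/2=325/31, d=(M2−M1)/(6·1)=-416/93, b=Δ1−h1·(2M1+M2)/6=-94/93
seg 2: a=0, c=M2/2=-91/31, d=(M3−M2)/(6·3)=91/279, b=Δ2−h2·(2M2+M3)/6=608/93
t_q=11/4 → seg 2, τ=3/4; S=0+608/93·τ+-91/31·τ²+91/279·τ³=6725/1984

  seg 0: a=3 b=-1069/93 c=0 d=325/93
  seg 1: a=-5 b=-94/93 c=325/31 d=-416/93
  seg 2: a=0 b=608/93 c=-91/31 d=91/279
S(11/4) = 6725/1984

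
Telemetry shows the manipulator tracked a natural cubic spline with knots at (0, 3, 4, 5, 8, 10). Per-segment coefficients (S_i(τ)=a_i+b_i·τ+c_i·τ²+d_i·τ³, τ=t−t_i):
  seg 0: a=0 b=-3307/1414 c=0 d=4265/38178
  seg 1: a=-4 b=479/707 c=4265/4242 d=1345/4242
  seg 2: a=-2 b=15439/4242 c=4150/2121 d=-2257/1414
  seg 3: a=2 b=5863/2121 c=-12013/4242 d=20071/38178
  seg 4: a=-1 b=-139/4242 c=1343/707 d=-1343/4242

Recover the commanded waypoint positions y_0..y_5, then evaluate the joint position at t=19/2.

y_0=0 y_1=-4 y_2=-2 y_3=2 y_4=-1 y_5=4
S(19/2) = 24393/11312

y_0 = S_0(0) = a_0 = 0
y_1 = S_1(0) = a_1 = -4
y_2 = S_2(0) = a_2 = -2
y_3 = S_3(0) = a_3 = 2
y_4 = S_4(0) = a_4 = -1
y_5 = S_4(2) = 4
t_q=19/2 is in segment 4 (τ=3/2); S_4(τ)=24393/11312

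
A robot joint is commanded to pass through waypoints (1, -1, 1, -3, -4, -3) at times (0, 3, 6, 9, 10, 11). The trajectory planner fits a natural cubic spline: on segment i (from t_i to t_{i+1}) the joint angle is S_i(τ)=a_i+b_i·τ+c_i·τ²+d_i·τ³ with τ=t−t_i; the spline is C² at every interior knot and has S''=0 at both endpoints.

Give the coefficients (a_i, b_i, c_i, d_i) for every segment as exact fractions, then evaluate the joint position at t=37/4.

Δ: Δ0=-2/3, Δ1=2/3, Δ2=-4/3, Δ3=-1, Δ4=1
row 1: diag=12, rhs=8; c'=1/4, d'=2/3
row 2: denom=12−3·1/4=45/4; d'=(-12−3·2/3)/(45/4)=-56/45
row 3: denom=8−3·4/15=36/5; d'=(2−3·-56/45)/(36/5)=43/54
row 4: denom=4−1·5/36=139/36; d'=(12−1·43/54)/(139/36)=1210/417
back: M4=1210/417
back: M3=43/54−5/36·1210/417=164/417
back: M2=-56/45−4/15·164/417=-1688/1251
back: M1=2/3−1/4·-1688/1251=1256/1251
M: M0=0, M1=1256/1251, M2=-1688/1251, M3=164/417, M4=1210/417, M5=0
seg 0: a=1, c=M0/2=0, d=(M1−M0)/(6·3)=628/11259, b=Δ0−h0·(2M0+M1)/6=-1462/1251
seg 1: a=-1, c=M1/2=628/1251, d=(M2−M1)/(6·3)=-1472/11259, b=Δ1−h1·(2M1+M2)/6=422/1251
seg 2: a=1, c=M2/2=-844/1251, d=(M3−M2)/(6·3)=1090/11259, b=Δ2−h2·(2M2+M3)/6=-226/1251
seg 3: a=-3, c=M3/2=82/417, d=(M4−M3)/(6·1)=523/1251, b=Δ3−h3·(2M3+M4)/6=-2020/1251
seg 4: a=-4, c=M4/2=605/417, d=(M5−M4)/(6·1)=-605/1251, b=Δ4−h4·(2M4+M5)/6=41/1251
t_q=37/4 → seg 3, τ=1/4; S=-3+-2020/1251·τ+82/417·τ²+523/1251·τ³=-90335/26688

  seg 0: a=1 b=-1462/1251 c=0 d=628/11259
  seg 1: a=-1 b=422/1251 c=628/1251 d=-1472/11259
  seg 2: a=1 b=-226/1251 c=-844/1251 d=1090/11259
  seg 3: a=-3 b=-2020/1251 c=82/417 d=523/1251
  seg 4: a=-4 b=41/1251 c=605/417 d=-605/1251
S(37/4) = -90335/26688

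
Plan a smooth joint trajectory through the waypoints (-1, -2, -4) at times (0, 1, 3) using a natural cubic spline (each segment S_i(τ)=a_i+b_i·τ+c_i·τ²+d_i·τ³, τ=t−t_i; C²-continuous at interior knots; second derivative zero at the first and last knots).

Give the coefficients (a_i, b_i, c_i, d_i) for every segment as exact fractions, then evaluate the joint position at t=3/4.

Δ: Δ0=-1, Δ1=-1
row 1: diag=6, rhs=0; c'=1/3, d'=0
back: M1=0
M: M0=0, M1=0, M2=0
seg 0: a=-1, c=M0/2=0, d=(M1−M0)/(6·1)=0, b=Δ0−h0·(2M0+M1)/6=-1
seg 1: a=-2, c=M1/2=0, d=(M2−M1)/(6·2)=0, b=Δ1−h1·(2M1+M2)/6=-1
t_q=3/4 → seg 0, τ=3/4; S=-1+-1·τ+0·τ²+0·τ³=-7/4

  seg 0: a=-1 b=-1 c=0 d=0
  seg 1: a=-2 b=-1 c=0 d=0
S(3/4) = -7/4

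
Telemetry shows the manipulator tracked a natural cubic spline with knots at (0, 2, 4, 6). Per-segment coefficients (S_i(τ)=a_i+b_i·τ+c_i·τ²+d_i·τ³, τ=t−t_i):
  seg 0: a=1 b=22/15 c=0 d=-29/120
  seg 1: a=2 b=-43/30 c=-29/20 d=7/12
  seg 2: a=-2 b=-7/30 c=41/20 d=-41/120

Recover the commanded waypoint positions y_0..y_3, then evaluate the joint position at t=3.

y_0 = S_0(0) = a_0 = 1
y_1 = S_1(0) = a_1 = 2
y_2 = S_2(0) = a_2 = -2
y_3 = S_2(2) = 3
t_q=3 is in segment 1 (τ=1); S_1(τ)=-3/10

y_0=1 y_1=2 y_2=-2 y_3=3
S(3) = -3/10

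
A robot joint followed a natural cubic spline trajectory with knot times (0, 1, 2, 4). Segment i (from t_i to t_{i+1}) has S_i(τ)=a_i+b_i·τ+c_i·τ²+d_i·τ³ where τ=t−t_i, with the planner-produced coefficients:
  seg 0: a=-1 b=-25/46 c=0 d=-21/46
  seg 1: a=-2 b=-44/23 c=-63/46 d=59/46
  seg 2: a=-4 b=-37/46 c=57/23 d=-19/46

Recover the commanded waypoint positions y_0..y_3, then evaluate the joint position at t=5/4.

y_0 = S_0(0) = a_0 = -1
y_1 = S_1(0) = a_1 = -2
y_2 = S_2(0) = a_2 = -4
y_3 = S_2(2) = 1
t_q=5/4 is in segment 1 (τ=1/4); S_1(τ)=-7489/2944

y_0=-1 y_1=-2 y_2=-4 y_3=1
S(5/4) = -7489/2944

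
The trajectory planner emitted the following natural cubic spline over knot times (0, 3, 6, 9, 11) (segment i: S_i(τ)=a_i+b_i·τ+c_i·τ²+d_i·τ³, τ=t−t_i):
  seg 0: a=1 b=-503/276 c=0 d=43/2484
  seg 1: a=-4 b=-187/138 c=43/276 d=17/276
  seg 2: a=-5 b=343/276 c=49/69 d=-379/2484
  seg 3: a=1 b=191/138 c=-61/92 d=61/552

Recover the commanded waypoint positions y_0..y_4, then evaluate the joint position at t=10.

y_0 = S_0(0) = a_0 = 1
y_1 = S_1(0) = a_1 = -4
y_2 = S_2(0) = a_2 = -5
y_3 = S_3(0) = a_3 = 1
y_4 = S_3(2) = 2
t_q=10 is in segment 3 (τ=1); S_3(τ)=337/184

y_0=1 y_1=-4 y_2=-5 y_3=1 y_4=2
S(10) = 337/184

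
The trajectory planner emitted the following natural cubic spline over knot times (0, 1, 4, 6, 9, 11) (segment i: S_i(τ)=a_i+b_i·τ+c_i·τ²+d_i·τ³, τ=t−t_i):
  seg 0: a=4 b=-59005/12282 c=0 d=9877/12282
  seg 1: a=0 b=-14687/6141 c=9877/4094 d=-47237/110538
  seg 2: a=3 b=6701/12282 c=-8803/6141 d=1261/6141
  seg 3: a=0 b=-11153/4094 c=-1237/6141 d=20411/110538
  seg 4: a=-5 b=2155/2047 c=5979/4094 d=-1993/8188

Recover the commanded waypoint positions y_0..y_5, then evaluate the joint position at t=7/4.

y_0=4 y_1=0 y_2=3 y_3=0 y_4=-5 y_5=1
S(7/4) = -161649/262016

y_0 = S_0(0) = a_0 = 4
y_1 = S_1(0) = a_1 = 0
y_2 = S_2(0) = a_2 = 3
y_3 = S_3(0) = a_3 = 0
y_4 = S_4(0) = a_4 = -5
y_5 = S_4(2) = 1
t_q=7/4 is in segment 1 (τ=3/4); S_1(τ)=-161649/262016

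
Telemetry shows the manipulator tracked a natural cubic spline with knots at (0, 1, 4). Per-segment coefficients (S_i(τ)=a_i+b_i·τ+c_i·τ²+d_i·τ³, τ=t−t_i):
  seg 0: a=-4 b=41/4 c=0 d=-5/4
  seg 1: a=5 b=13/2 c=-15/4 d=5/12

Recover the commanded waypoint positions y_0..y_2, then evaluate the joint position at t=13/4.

y_0=-4 y_1=5 y_2=2
S(13/4) = 1379/256

y_0 = S_0(0) = a_0 = -4
y_1 = S_1(0) = a_1 = 5
y_2 = S_1(3) = 2
t_q=13/4 is in segment 1 (τ=9/4); S_1(τ)=1379/256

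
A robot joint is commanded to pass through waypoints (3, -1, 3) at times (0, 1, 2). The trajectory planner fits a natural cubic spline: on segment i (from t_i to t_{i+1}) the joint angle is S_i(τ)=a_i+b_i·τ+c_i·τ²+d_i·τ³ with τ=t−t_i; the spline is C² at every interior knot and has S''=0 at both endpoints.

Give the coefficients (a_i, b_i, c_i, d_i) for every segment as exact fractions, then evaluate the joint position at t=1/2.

  seg 0: a=3 b=-6 c=0 d=2
  seg 1: a=-1 b=0 c=6 d=-2
S(1/2) = 1/4

Δ: Δ0=-4, Δ1=4
row 1: diag=4, rhs=48; c'=1/4, d'=12
back: M1=12
M: M0=0, M1=12, M2=0
seg 0: a=3, c=M0/2=0, d=(M1−M0)/(6·1)=2, b=Δ0−h0·(2M0+M1)/6=-6
seg 1: a=-1, c=M1/2=6, d=(M2−M1)/(6·1)=-2, b=Δ1−h1·(2M1+M2)/6=0
t_q=1/2 → seg 0, τ=1/2; S=3+-6·τ+0·τ²+2·τ³=1/4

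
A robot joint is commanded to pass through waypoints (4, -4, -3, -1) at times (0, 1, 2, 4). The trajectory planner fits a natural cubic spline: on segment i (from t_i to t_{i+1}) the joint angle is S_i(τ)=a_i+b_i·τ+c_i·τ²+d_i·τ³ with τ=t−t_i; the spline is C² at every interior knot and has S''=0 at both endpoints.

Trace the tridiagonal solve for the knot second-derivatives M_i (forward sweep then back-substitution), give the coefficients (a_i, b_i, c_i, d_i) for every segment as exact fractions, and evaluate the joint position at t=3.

Δ: Δ0=-8, Δ1=1, Δ2=1
row 1: diag=4, rhs=54; c'=1/4, d'=27/2
row 2: denom=6−1·1/4=23/4; d'=(0−1·27/2)/(23/4)=-54/23
back: M2=-54/23
back: M1=27/2−1/4·-54/23=324/23
M: M0=0, M1=324/23, M2=-54/23, M3=0
seg 0: a=4, c=M0/2=0, d=(M1−M0)/(6·1)=54/23, b=Δ0−h0·(2M0+M1)/6=-238/23
seg 1: a=-4, c=M1/2=162/23, d=(M2−M1)/(6·1)=-63/23, b=Δ1−h1·(2M1+M2)/6=-76/23
seg 2: a=-3, c=M2/2=-27/23, d=(M3−M2)/(6·2)=9/46, b=Δ2−h2·(2M2+M3)/6=59/23
t_q=3 → seg 2, τ=1; S=-3+59/23·τ+-27/23·τ²+9/46·τ³=-65/46

  seg 0: a=4 b=-238/23 c=0 d=54/23
  seg 1: a=-4 b=-76/23 c=162/23 d=-63/23
  seg 2: a=-3 b=59/23 c=-27/23 d=9/46
S(3) = -65/46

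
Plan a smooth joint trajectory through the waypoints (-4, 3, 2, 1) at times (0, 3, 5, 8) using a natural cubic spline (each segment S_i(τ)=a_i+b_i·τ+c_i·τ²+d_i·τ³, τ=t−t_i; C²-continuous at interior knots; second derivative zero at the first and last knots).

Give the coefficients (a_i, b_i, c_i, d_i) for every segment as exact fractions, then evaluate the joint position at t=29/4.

  seg 0: a=-4 b=155/48 c=0 d=-43/432
  seg 1: a=3 b=13/24 c=-43/48 d=3/16
  seg 2: a=2 b=-19/24 c=11/48 d=-11/432
S(29/4) = 1115/1024

Δ: Δ0=7/3, Δ1=-1/2, Δ2=-1/3
row 1: diag=10, rhs=-17; c'=1/5, d'=-17/10
row 2: denom=10−2·1/5=48/5; d'=(1−2·-17/10)/(48/5)=11/24
back: M2=11/24
back: M1=-17/10−1/5·11/24=-43/24
M: M0=0, M1=-43/24, M2=11/24, M3=0
seg 0: a=-4, c=M0/2=0, d=(M1−M0)/(6·3)=-43/432, b=Δ0−h0·(2M0+M1)/6=155/48
seg 1: a=3, c=M1/2=-43/48, d=(M2−M1)/(6·2)=3/16, b=Δ1−h1·(2M1+M2)/6=13/24
seg 2: a=2, c=M2/2=11/48, d=(M3−M2)/(6·3)=-11/432, b=Δ2−h2·(2M2+M3)/6=-19/24
t_q=29/4 → seg 2, τ=9/4; S=2+-19/24·τ+11/48·τ²+-11/432·τ³=1115/1024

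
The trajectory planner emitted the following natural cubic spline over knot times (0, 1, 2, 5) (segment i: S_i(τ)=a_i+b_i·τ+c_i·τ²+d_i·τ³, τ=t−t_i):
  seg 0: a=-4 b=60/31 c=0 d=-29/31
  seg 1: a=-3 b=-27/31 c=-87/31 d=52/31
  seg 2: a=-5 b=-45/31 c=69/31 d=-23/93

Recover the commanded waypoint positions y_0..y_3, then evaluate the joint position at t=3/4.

y_0=-4 y_1=-3 y_2=-5 y_3=4
S(3/4) = -5839/1984

y_0 = S_0(0) = a_0 = -4
y_1 = S_1(0) = a_1 = -3
y_2 = S_2(0) = a_2 = -5
y_3 = S_2(3) = 4
t_q=3/4 is in segment 0 (τ=3/4); S_0(τ)=-5839/1984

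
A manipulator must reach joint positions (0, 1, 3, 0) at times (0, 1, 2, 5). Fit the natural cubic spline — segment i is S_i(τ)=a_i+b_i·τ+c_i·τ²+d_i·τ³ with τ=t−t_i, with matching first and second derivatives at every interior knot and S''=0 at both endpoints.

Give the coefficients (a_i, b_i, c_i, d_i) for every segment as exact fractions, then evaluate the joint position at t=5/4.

Δ: Δ0=1, Δ1=2, Δ2=-1
row 1: diag=4, rhs=6; c'=1/4, d'=3/2
row 2: denom=8−1·1/4=31/4; d'=(-18−1·3/2)/(31/4)=-78/31
back: M2=-78/31
back: M1=3/2−1/4·-78/31=66/31
M: M0=0, M1=66/31, M2=-78/31, M3=0
seg 0: a=0, c=M0/2=0, d=(M1−M0)/(6·1)=11/31, b=Δ0−h0·(2M0+M1)/6=20/31
seg 1: a=1, c=M1/2=33/31, d=(M2−M1)/(6·1)=-24/31, b=Δ1−h1·(2M1+M2)/6=53/31
seg 2: a=3, c=M2/2=-39/31, d=(M3−M2)/(6·3)=13/93, b=Δ2−h2·(2M2+M3)/6=47/31
t_q=5/4 → seg 1, τ=1/4; S=1+53/31·τ+33/31·τ²+-24/31·τ³=735/496

  seg 0: a=0 b=20/31 c=0 d=11/31
  seg 1: a=1 b=53/31 c=33/31 d=-24/31
  seg 2: a=3 b=47/31 c=-39/31 d=13/93
S(5/4) = 735/496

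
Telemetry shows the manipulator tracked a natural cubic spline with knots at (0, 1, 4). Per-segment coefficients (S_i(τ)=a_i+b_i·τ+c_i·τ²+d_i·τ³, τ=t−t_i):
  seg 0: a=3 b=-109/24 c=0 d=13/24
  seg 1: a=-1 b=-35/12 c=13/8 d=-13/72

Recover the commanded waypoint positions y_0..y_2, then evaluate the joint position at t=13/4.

y_0 = S_0(0) = a_0 = 3
y_1 = S_1(0) = a_1 = -1
y_2 = S_1(3) = 0
t_q=13/4 is in segment 1 (τ=9/4); S_1(τ)=-713/512

y_0=3 y_1=-1 y_2=0
S(13/4) = -713/512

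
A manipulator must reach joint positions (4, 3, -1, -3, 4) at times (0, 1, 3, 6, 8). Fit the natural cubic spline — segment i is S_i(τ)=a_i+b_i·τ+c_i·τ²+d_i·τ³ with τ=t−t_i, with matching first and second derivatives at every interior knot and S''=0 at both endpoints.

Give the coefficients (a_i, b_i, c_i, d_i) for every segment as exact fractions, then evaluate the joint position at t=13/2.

  seg 0: a=4 b=-620/759 c=0 d=-139/759
  seg 1: a=3 b=-1037/759 c=-139/253 d=353/3036
  seg 2: a=-1 b=-1646/759 c=75/506 d=535/4554
  seg 3: a=-3 b=2873/1518 c=305/253 d=-305/1518
S(13/2) = -7195/4048

Δ: Δ0=-1, Δ1=-2, Δ2=-2/3, Δ3=7/2
row 1: diag=6, rhs=-6; c'=1/3, d'=-1
row 2: denom=10−2·1/3=28/3; d'=(8−2·-1)/(28/3)=15/14
row 3: denom=10−3·9/28=253/28; d'=(25−3·15/14)/(253/28)=610/253
back: M3=610/253
back: M2=15/14−9/28·610/253=75/253
back: M1=-1−1/3·75/253=-278/253
M: M0=0, M1=-278/253, M2=75/253, M3=610/253, M4=0
seg 0: a=4, c=M0/2=0, d=(M1−M0)/(6·1)=-139/759, b=Δ0−h0·(2M0+M1)/6=-620/759
seg 1: a=3, c=M1/2=-139/253, d=(M2−M1)/(6·2)=353/3036, b=Δ1−h1·(2M1+M2)/6=-1037/759
seg 2: a=-1, c=M2/2=75/506, d=(M3−M2)/(6·3)=535/4554, b=Δ2−h2·(2M2+M3)/6=-1646/759
seg 3: a=-3, c=M3/2=305/253, d=(M4−M3)/(6·2)=-305/1518, b=Δ3−h3·(2M3+M4)/6=2873/1518
t_q=13/2 → seg 3, τ=1/2; S=-3+2873/1518·τ+305/253·τ²+-305/1518·τ³=-7195/4048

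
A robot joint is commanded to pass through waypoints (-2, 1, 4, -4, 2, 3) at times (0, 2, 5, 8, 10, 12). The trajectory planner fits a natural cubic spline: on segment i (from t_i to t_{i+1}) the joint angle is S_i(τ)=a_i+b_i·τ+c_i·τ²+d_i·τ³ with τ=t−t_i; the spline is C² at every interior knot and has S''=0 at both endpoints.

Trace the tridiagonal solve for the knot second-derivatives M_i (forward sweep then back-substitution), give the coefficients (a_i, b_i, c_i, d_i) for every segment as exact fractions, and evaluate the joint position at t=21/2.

Δ: Δ0=3/2, Δ1=1, Δ2=-8/3, Δ3=3, Δ4=1/2
row 1: diag=10, rhs=-3; c'=3/10, d'=-3/10
row 2: denom=12−3·3/10=111/10; d'=(-22−3·-3/10)/(111/10)=-211/111
row 3: denom=10−3·10/37=340/37; d'=(34−3·-211/111)/(340/37)=1469/340
row 4: denom=8−2·37/170=643/85; d'=(-15−2·1469/340)/(643/85)=-4019/1286
back: M4=-4019/1286
back: M3=1469/340−37/170·-4019/1286=6431/1286
back: M2=-211/111−10/37·6431/1286=-6274/1929
back: M1=-3/10−3/10·-6274/1929=869/1286
M: M0=0, M1=869/1286, M2=-6274/1929, M3=6431/1286, M4=-4019/1286, M5=0
seg 0: a=-2, c=M0/2=0, d=(M1−M0)/(6·2)=869/15432, b=Δ0−h0·(2M0+M1)/6=2459/1929
seg 1: a=1, c=M1/2=869/2572, d=(M2−M1)/(6·3)=-15155/69444, b=Δ1−h1·(2M1+M2)/6=7525/3858
seg 2: a=4, c=M2/2=-3137/1929, d=(M3−M2)/(6·3)=31841/69444, b=Δ2−h2·(2M2+M3)/6=-14773/7716
seg 3: a=-4, c=M3/2=6431/2572, d=(M4−M3)/(6·2)=-5225/7716, b=Δ3−h3·(2M3+M4)/6=2731/3858
seg 4: a=2, c=M4/2=-4019/2572, d=(M5−M4)/(6·2)=4019/15432, b=Δ4−h4·(2M4+M5)/6=9967/3858
t_q=21/2 → seg 4, τ=1/2; S=2+9967/3858·τ+-4019/2572·τ²+4019/15432·τ³=120725/41152

  seg 0: a=-2 b=2459/1929 c=0 d=869/15432
  seg 1: a=1 b=7525/3858 c=869/2572 d=-15155/69444
  seg 2: a=4 b=-14773/7716 c=-3137/1929 d=31841/69444
  seg 3: a=-4 b=2731/3858 c=6431/2572 d=-5225/7716
  seg 4: a=2 b=9967/3858 c=-4019/2572 d=4019/15432
S(21/2) = 120725/41152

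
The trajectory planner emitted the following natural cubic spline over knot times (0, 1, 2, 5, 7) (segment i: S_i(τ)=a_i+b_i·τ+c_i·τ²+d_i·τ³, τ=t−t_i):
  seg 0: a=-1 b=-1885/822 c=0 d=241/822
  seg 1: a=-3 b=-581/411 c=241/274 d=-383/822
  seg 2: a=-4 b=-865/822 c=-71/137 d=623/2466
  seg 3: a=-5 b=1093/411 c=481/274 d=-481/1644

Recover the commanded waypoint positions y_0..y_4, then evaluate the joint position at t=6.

y_0=-1 y_1=-3 y_2=-4 y_3=-5 y_4=5
S(6) = -481/548

y_0 = S_0(0) = a_0 = -1
y_1 = S_1(0) = a_1 = -3
y_2 = S_2(0) = a_2 = -4
y_3 = S_3(0) = a_3 = -5
y_4 = S_3(2) = 5
t_q=6 is in segment 3 (τ=1); S_3(τ)=-481/548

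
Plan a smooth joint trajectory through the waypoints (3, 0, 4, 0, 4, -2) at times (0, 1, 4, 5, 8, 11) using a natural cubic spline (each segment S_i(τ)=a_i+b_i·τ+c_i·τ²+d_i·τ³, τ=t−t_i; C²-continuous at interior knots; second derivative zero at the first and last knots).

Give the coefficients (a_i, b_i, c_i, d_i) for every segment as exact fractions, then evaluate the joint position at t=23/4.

  seg 0: a=3 b=-6215/1563 c=0 d=1526/1563
  seg 1: a=0 b=-1637/1563 c=1526/521 d=-10013/14067
  seg 2: a=4 b=-4208/1563 c=-5435/1563 d=3391/1563
  seg 3: a=0 b=-1635/521 c=4738/1563 d=-7225/14067
  seg 4: a=4 b=616/521 c=-829/521 d=829/4689
S(23/4) = -28849/33344

Δ: Δ0=-3, Δ1=4/3, Δ2=-4, Δ3=4/3, Δ4=-2
row 1: diag=8, rhs=26; c'=3/8, d'=13/4
row 2: denom=8−3·3/8=55/8; d'=(-32−3·13/4)/(55/8)=-334/55
row 3: denom=8−1·8/55=432/55; d'=(32−1·-334/55)/(432/55)=349/72
row 4: denom=12−3·55/144=521/48; d'=(-20−3·349/72)/(521/48)=-1658/521
back: M4=-1658/521
back: M3=349/72−55/144·-1658/521=9476/1563
back: M2=-334/55−8/55·9476/1563=-10870/1563
back: M1=13/4−3/8·-10870/1563=3052/521
M: M0=0, M1=3052/521, M2=-10870/1563, M3=9476/1563, M4=-1658/521, M5=0
seg 0: a=3, c=M0/2=0, d=(M1−M0)/(6·1)=1526/1563, b=Δ0−h0·(2M0+M1)/6=-6215/1563
seg 1: a=0, c=M1/2=1526/521, d=(M2−M1)/(6·3)=-10013/14067, b=Δ1−h1·(2M1+M2)/6=-1637/1563
seg 2: a=4, c=M2/2=-5435/1563, d=(M3−M2)/(6·1)=3391/1563, b=Δ2−h2·(2M2+M3)/6=-4208/1563
seg 3: a=0, c=M3/2=4738/1563, d=(M4−M3)/(6·3)=-7225/14067, b=Δ3−h3·(2M3+M4)/6=-1635/521
seg 4: a=4, c=M4/2=-829/521, d=(M5−M4)/(6·3)=829/4689, b=Δ4−h4·(2M4+M5)/6=616/521
t_q=23/4 → seg 3, τ=3/4; S=0+-1635/521·τ+4738/1563·τ²+-7225/14067·τ³=-28849/33344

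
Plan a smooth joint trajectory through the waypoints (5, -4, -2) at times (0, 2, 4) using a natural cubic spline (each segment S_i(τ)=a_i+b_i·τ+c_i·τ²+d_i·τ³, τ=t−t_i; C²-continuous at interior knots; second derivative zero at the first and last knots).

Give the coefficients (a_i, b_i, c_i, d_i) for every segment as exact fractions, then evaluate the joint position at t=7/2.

  seg 0: a=5 b=-47/8 c=0 d=11/32
  seg 1: a=-4 b=-7/4 c=33/16 d=-11/32
S(7/2) = -805/256

Δ: Δ0=-9/2, Δ1=1
row 1: diag=8, rhs=33; c'=1/4, d'=33/8
back: M1=33/8
M: M0=0, M1=33/8, M2=0
seg 0: a=5, c=M0/2=0, d=(M1−M0)/(6·2)=11/32, b=Δ0−h0·(2M0+M1)/6=-47/8
seg 1: a=-4, c=M1/2=33/16, d=(M2−M1)/(6·2)=-11/32, b=Δ1−h1·(2M1+M2)/6=-7/4
t_q=7/2 → seg 1, τ=3/2; S=-4+-7/4·τ+33/16·τ²+-11/32·τ³=-805/256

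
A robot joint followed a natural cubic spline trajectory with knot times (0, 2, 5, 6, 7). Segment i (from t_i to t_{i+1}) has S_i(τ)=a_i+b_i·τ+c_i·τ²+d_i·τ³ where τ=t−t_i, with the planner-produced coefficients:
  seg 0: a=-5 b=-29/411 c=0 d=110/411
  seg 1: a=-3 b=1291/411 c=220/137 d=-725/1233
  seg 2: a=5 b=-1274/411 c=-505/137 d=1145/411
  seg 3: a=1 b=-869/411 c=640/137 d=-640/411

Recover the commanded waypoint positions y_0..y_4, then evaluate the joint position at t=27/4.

y_0 = S_0(0) = a_0 = -5
y_1 = S_1(0) = a_1 = -3
y_2 = S_2(0) = a_2 = 5
y_3 = S_3(0) = a_3 = 1
y_4 = S_3(1) = 2
t_q=27/4 is in segment 3 (τ=3/4); S_3(τ)=759/548

y_0=-5 y_1=-3 y_2=5 y_3=1 y_4=2
S(27/4) = 759/548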